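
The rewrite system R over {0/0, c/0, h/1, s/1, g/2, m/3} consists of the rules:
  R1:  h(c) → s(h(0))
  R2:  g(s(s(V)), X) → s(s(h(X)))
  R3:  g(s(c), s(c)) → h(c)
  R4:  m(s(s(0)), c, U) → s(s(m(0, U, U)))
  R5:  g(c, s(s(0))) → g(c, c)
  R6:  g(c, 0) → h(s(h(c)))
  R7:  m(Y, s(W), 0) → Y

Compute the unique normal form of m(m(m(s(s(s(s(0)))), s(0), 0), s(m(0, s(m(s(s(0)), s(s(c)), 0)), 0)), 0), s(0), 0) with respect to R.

s(s(s(s(0))))

1. m(m(m(s(s(s(s(0)))), s(0), 0), s(m(0, s(m(s(s(0)), s(s(c)), 0)), 0)), 0), s(0), 0)  →  m(m(s(s(s(s(0)))), s(0), 0), s(m(0, s(m(s(s(0)), s(s(c)), 0)), 0)), 0)   [R7 at ε]
2. m(m(s(s(s(s(0)))), s(0), 0), s(m(0, s(m(s(s(0)), s(s(c)), 0)), 0)), 0)  →  m(s(s(s(s(0)))), s(0), 0)   [R7 at ε]
3. m(s(s(s(s(0)))), s(0), 0)  →  s(s(s(s(0))))   [R7 at ε]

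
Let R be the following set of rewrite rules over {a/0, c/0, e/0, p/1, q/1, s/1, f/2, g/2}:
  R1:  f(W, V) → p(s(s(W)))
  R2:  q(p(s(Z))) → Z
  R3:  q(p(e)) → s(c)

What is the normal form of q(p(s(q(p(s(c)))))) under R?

c

1. q(p(s(q(p(s(c))))))  →  q(p(s(c)))   [R2 at ε]
2. q(p(s(c)))  →  c   [R2 at ε]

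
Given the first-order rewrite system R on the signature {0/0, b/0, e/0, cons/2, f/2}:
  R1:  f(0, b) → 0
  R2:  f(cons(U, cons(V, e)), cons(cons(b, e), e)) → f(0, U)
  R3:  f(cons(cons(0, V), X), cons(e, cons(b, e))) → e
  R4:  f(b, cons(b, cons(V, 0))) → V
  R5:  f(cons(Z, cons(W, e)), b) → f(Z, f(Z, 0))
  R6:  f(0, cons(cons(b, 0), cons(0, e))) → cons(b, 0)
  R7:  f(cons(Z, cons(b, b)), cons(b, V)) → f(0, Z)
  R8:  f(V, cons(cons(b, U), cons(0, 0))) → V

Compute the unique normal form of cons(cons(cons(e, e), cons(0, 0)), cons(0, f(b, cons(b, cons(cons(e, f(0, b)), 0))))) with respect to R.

1. cons(cons(cons(e, e), cons(0, 0)), cons(0, f(b, cons(b, cons(cons(e, f(0, b)), 0)))))  →  cons(cons(cons(e, e), cons(0, 0)), cons(0, cons(e, f(0, b))))   [R4 at 2.2]
2. cons(cons(cons(e, e), cons(0, 0)), cons(0, cons(e, f(0, b))))  →  cons(cons(cons(e, e), cons(0, 0)), cons(0, cons(e, 0)))   [R1 at 2.2.2]

cons(cons(cons(e, e), cons(0, 0)), cons(0, cons(e, 0)))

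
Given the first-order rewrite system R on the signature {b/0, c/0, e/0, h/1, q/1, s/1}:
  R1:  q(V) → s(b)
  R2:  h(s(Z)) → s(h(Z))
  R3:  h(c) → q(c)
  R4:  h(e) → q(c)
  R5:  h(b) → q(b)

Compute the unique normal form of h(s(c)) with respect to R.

1. h(s(c))  →  s(h(c))   [R2 at ε]
2. s(h(c))  →  s(q(c))   [R3 at 1]
3. s(q(c))  →  s(s(b))   [R1 at 1]

s(s(b))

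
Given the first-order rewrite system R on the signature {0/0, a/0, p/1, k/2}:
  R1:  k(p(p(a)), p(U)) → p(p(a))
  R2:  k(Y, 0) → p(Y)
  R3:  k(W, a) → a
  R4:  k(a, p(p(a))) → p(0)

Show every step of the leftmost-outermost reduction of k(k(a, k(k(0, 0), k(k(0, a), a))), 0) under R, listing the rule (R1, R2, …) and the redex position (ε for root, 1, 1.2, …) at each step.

p(a)

1. k(k(a, k(k(0, 0), k(k(0, a), a))), 0)  →  p(k(a, k(k(0, 0), k(k(0, a), a))))   [R2 at ε]
2. p(k(a, k(k(0, 0), k(k(0, a), a))))  →  p(k(a, k(p(0), k(k(0, a), a))))   [R2 at 1.2.1]
3. p(k(a, k(p(0), k(k(0, a), a))))  →  p(k(a, k(p(0), a)))   [R3 at 1.2.2]
4. p(k(a, k(p(0), a)))  →  p(k(a, a))   [R3 at 1.2]
5. p(k(a, a))  →  p(a)   [R3 at 1]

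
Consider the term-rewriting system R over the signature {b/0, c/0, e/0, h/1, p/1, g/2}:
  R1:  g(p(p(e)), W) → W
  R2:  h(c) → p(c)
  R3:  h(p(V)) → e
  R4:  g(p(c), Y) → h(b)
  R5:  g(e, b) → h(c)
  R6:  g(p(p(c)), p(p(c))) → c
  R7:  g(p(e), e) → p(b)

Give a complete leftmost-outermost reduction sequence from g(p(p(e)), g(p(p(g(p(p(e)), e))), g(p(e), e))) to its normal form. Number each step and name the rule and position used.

1. g(p(p(e)), g(p(p(g(p(p(e)), e))), g(p(e), e)))  →  g(p(p(g(p(p(e)), e))), g(p(e), e))   [R1 at ε]
2. g(p(p(g(p(p(e)), e))), g(p(e), e))  →  g(p(p(e)), g(p(e), e))   [R1 at 1.1.1]
3. g(p(p(e)), g(p(e), e))  →  g(p(e), e)   [R1 at ε]
4. g(p(e), e)  →  p(b)   [R7 at ε]

p(b)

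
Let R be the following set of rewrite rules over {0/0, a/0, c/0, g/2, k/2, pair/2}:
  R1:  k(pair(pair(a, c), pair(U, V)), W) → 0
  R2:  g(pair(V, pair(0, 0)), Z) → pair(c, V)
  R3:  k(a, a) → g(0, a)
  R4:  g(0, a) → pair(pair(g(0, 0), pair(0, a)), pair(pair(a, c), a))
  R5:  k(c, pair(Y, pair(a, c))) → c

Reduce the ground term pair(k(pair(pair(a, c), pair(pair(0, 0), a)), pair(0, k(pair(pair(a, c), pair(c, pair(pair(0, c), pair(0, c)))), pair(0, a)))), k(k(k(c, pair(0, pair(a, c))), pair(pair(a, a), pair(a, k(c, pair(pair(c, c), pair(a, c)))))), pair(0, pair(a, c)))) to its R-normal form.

pair(0, c)

1. pair(k(pair(pair(a, c), pair(pair(0, 0), a)), pair(0, k(pair(pair(a, c), pair(c, pair(pair(0, c), pair(0, c)))), pair(0, a)))), k(k(k(c, pair(0, pair(a, c))), pair(pair(a, a), pair(a, k(c, pair(pair(c, c), pair(a, c)))))), pair(0, pair(a, c))))  →  pair(0, k(k(k(c, pair(0, pair(a, c))), pair(pair(a, a), pair(a, k(c, pair(pair(c, c), pair(a, c)))))), pair(0, pair(a, c))))   [R1 at 1]
2. pair(0, k(k(k(c, pair(0, pair(a, c))), pair(pair(a, a), pair(a, k(c, pair(pair(c, c), pair(a, c)))))), pair(0, pair(a, c))))  →  pair(0, k(k(c, pair(pair(a, a), pair(a, k(c, pair(pair(c, c), pair(a, c)))))), pair(0, pair(a, c))))   [R5 at 2.1.1]
3. pair(0, k(k(c, pair(pair(a, a), pair(a, k(c, pair(pair(c, c), pair(a, c)))))), pair(0, pair(a, c))))  →  pair(0, k(k(c, pair(pair(a, a), pair(a, c))), pair(0, pair(a, c))))   [R5 at 2.1.2.2.2]
4. pair(0, k(k(c, pair(pair(a, a), pair(a, c))), pair(0, pair(a, c))))  →  pair(0, k(c, pair(0, pair(a, c))))   [R5 at 2.1]
5. pair(0, k(c, pair(0, pair(a, c))))  →  pair(0, c)   [R5 at 2]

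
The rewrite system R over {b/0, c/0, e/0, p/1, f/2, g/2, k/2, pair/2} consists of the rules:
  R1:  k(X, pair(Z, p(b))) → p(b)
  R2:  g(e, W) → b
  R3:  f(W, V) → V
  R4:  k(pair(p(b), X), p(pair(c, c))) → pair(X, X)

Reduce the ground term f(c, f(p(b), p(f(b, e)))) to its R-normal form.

p(e)

1. f(c, f(p(b), p(f(b, e))))  →  f(p(b), p(f(b, e)))   [R3 at ε]
2. f(p(b), p(f(b, e)))  →  p(f(b, e))   [R3 at ε]
3. p(f(b, e))  →  p(e)   [R3 at 1]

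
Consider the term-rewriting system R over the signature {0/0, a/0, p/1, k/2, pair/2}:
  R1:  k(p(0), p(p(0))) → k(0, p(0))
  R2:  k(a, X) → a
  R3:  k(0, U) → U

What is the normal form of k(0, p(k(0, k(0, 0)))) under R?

1. k(0, p(k(0, k(0, 0))))  →  p(k(0, k(0, 0)))   [R3 at ε]
2. p(k(0, k(0, 0)))  →  p(k(0, 0))   [R3 at 1]
3. p(k(0, 0))  →  p(0)   [R3 at 1]

p(0)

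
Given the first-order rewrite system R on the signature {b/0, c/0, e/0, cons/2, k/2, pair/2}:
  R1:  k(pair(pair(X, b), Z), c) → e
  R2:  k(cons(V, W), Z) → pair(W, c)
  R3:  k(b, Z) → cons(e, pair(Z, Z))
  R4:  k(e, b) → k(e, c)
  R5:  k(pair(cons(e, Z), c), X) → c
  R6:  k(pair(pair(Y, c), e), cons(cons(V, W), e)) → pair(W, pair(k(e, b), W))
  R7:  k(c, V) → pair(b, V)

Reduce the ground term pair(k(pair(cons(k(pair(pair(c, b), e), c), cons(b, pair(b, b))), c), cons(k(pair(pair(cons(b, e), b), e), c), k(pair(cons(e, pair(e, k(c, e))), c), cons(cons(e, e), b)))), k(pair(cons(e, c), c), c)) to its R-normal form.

1. pair(k(pair(cons(k(pair(pair(c, b), e), c), cons(b, pair(b, b))), c), cons(k(pair(pair(cons(b, e), b), e), c), k(pair(cons(e, pair(e, k(c, e))), c), cons(cons(e, e), b)))), k(pair(cons(e, c), c), c))  →  pair(k(pair(cons(e, cons(b, pair(b, b))), c), cons(k(pair(pair(cons(b, e), b), e), c), k(pair(cons(e, pair(e, k(c, e))), c), cons(cons(e, e), b)))), k(pair(cons(e, c), c), c))   [R1 at 1.1.1.1]
2. pair(k(pair(cons(e, cons(b, pair(b, b))), c), cons(k(pair(pair(cons(b, e), b), e), c), k(pair(cons(e, pair(e, k(c, e))), c), cons(cons(e, e), b)))), k(pair(cons(e, c), c), c))  →  pair(c, k(pair(cons(e, c), c), c))   [R5 at 1]
3. pair(c, k(pair(cons(e, c), c), c))  →  pair(c, c)   [R5 at 2]

pair(c, c)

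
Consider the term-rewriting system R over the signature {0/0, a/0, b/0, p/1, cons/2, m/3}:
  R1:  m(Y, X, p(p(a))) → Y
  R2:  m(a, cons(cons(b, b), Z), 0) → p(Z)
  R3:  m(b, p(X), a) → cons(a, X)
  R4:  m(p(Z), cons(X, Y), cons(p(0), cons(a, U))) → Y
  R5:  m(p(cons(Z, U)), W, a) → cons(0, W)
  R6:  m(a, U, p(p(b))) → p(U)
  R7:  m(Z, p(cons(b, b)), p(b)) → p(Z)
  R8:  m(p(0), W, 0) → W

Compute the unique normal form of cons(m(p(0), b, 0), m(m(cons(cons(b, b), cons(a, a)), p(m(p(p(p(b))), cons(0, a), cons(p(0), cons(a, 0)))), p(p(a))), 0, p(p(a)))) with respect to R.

cons(b, cons(cons(b, b), cons(a, a)))

1. cons(m(p(0), b, 0), m(m(cons(cons(b, b), cons(a, a)), p(m(p(p(p(b))), cons(0, a), cons(p(0), cons(a, 0)))), p(p(a))), 0, p(p(a))))  →  cons(b, m(m(cons(cons(b, b), cons(a, a)), p(m(p(p(p(b))), cons(0, a), cons(p(0), cons(a, 0)))), p(p(a))), 0, p(p(a))))   [R8 at 1]
2. cons(b, m(m(cons(cons(b, b), cons(a, a)), p(m(p(p(p(b))), cons(0, a), cons(p(0), cons(a, 0)))), p(p(a))), 0, p(p(a))))  →  cons(b, m(cons(cons(b, b), cons(a, a)), p(m(p(p(p(b))), cons(0, a), cons(p(0), cons(a, 0)))), p(p(a))))   [R1 at 2]
3. cons(b, m(cons(cons(b, b), cons(a, a)), p(m(p(p(p(b))), cons(0, a), cons(p(0), cons(a, 0)))), p(p(a))))  →  cons(b, cons(cons(b, b), cons(a, a)))   [R1 at 2]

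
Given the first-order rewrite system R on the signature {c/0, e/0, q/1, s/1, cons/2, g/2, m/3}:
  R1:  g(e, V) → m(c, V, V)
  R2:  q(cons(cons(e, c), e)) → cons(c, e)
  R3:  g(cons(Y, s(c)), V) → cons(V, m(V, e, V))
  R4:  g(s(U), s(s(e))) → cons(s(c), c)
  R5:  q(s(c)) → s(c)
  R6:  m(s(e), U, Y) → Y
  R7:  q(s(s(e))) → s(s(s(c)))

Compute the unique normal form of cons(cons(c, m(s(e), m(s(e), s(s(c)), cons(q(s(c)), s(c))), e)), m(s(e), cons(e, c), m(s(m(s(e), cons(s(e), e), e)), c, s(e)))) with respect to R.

1. cons(cons(c, m(s(e), m(s(e), s(s(c)), cons(q(s(c)), s(c))), e)), m(s(e), cons(e, c), m(s(m(s(e), cons(s(e), e), e)), c, s(e))))  →  cons(cons(c, e), m(s(e), cons(e, c), m(s(m(s(e), cons(s(e), e), e)), c, s(e))))   [R6 at 1.2]
2. cons(cons(c, e), m(s(e), cons(e, c), m(s(m(s(e), cons(s(e), e), e)), c, s(e))))  →  cons(cons(c, e), m(s(m(s(e), cons(s(e), e), e)), c, s(e)))   [R6 at 2]
3. cons(cons(c, e), m(s(m(s(e), cons(s(e), e), e)), c, s(e)))  →  cons(cons(c, e), m(s(e), c, s(e)))   [R6 at 2.1.1]
4. cons(cons(c, e), m(s(e), c, s(e)))  →  cons(cons(c, e), s(e))   [R6 at 2]

cons(cons(c, e), s(e))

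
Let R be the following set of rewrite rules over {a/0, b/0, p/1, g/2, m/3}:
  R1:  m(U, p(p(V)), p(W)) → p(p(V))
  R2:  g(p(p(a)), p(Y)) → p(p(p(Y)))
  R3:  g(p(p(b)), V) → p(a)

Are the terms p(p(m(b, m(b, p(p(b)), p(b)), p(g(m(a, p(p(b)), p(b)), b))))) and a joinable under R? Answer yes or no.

no — NF(t₁) = p(p(p(p(b)))), NF(t₂) = a

Reduce t₁ = p(p(m(b, m(b, p(p(b)), p(b)), p(g(m(a, p(p(b)), p(b)), b))))):
1. p(p(m(b, m(b, p(p(b)), p(b)), p(g(m(a, p(p(b)), p(b)), b)))))  →  p(p(m(b, p(p(b)), p(g(m(a, p(p(b)), p(b)), b)))))   [R1 at 1.1.2]
2. p(p(m(b, p(p(b)), p(g(m(a, p(p(b)), p(b)), b)))))  →  p(p(p(p(b))))   [R1 at 1.1]

Reduce t₂ = a:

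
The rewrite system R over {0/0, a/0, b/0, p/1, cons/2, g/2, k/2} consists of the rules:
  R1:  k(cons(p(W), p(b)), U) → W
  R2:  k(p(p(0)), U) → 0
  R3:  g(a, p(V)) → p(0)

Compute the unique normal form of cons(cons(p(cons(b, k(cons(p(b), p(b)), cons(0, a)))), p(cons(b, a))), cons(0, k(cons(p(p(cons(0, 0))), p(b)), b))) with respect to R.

cons(cons(p(cons(b, b)), p(cons(b, a))), cons(0, p(cons(0, 0))))

1. cons(cons(p(cons(b, k(cons(p(b), p(b)), cons(0, a)))), p(cons(b, a))), cons(0, k(cons(p(p(cons(0, 0))), p(b)), b)))  →  cons(cons(p(cons(b, b)), p(cons(b, a))), cons(0, k(cons(p(p(cons(0, 0))), p(b)), b)))   [R1 at 1.1.1.2]
2. cons(cons(p(cons(b, b)), p(cons(b, a))), cons(0, k(cons(p(p(cons(0, 0))), p(b)), b)))  →  cons(cons(p(cons(b, b)), p(cons(b, a))), cons(0, p(cons(0, 0))))   [R1 at 2.2]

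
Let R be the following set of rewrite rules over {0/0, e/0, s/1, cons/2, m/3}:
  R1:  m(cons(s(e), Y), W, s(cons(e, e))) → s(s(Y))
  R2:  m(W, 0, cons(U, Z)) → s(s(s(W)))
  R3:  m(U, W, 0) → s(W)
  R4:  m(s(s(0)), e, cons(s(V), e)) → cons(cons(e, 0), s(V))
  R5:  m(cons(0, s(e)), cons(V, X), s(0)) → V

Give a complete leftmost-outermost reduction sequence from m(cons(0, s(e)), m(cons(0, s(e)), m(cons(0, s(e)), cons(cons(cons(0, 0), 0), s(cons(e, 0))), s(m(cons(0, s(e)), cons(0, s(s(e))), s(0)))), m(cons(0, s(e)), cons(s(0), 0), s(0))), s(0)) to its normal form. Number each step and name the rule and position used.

1. m(cons(0, s(e)), m(cons(0, s(e)), m(cons(0, s(e)), cons(cons(cons(0, 0), 0), s(cons(e, 0))), s(m(cons(0, s(e)), cons(0, s(s(e))), s(0)))), m(cons(0, s(e)), cons(s(0), 0), s(0))), s(0))  →  m(cons(0, s(e)), m(cons(0, s(e)), m(cons(0, s(e)), cons(cons(cons(0, 0), 0), s(cons(e, 0))), s(0)), m(cons(0, s(e)), cons(s(0), 0), s(0))), s(0))   [R5 at 2.2.3.1]
2. m(cons(0, s(e)), m(cons(0, s(e)), m(cons(0, s(e)), cons(cons(cons(0, 0), 0), s(cons(e, 0))), s(0)), m(cons(0, s(e)), cons(s(0), 0), s(0))), s(0))  →  m(cons(0, s(e)), m(cons(0, s(e)), cons(cons(0, 0), 0), m(cons(0, s(e)), cons(s(0), 0), s(0))), s(0))   [R5 at 2.2]
3. m(cons(0, s(e)), m(cons(0, s(e)), cons(cons(0, 0), 0), m(cons(0, s(e)), cons(s(0), 0), s(0))), s(0))  →  m(cons(0, s(e)), m(cons(0, s(e)), cons(cons(0, 0), 0), s(0)), s(0))   [R5 at 2.3]
4. m(cons(0, s(e)), m(cons(0, s(e)), cons(cons(0, 0), 0), s(0)), s(0))  →  m(cons(0, s(e)), cons(0, 0), s(0))   [R5 at 2]
5. m(cons(0, s(e)), cons(0, 0), s(0))  →  0   [R5 at ε]

0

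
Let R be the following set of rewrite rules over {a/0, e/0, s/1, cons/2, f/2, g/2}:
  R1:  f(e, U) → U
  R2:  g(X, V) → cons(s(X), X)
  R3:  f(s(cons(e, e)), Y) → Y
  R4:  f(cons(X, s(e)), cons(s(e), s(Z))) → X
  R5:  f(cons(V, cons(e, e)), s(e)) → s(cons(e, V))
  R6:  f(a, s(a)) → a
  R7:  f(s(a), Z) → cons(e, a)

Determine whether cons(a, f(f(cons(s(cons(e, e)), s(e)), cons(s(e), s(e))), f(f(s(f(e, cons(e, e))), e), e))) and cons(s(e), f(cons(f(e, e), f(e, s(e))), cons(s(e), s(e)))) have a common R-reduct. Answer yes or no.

no — NF(t₁) = cons(a, e), NF(t₂) = cons(s(e), e)

Reduce t₁ = cons(a, f(f(cons(s(cons(e, e)), s(e)), cons(s(e), s(e))), f(f(s(f(e, cons(e, e))), e), e))):
1. cons(a, f(f(cons(s(cons(e, e)), s(e)), cons(s(e), s(e))), f(f(s(f(e, cons(e, e))), e), e)))  →  cons(a, f(s(cons(e, e)), f(f(s(f(e, cons(e, e))), e), e)))   [R4 at 2.1]
2. cons(a, f(s(cons(e, e)), f(f(s(f(e, cons(e, e))), e), e)))  →  cons(a, f(f(s(f(e, cons(e, e))), e), e))   [R3 at 2]
3. cons(a, f(f(s(f(e, cons(e, e))), e), e))  →  cons(a, f(f(s(cons(e, e)), e), e))   [R1 at 2.1.1.1]
4. cons(a, f(f(s(cons(e, e)), e), e))  →  cons(a, f(e, e))   [R3 at 2.1]
5. cons(a, f(e, e))  →  cons(a, e)   [R1 at 2]

Reduce t₂ = cons(s(e), f(cons(f(e, e), f(e, s(e))), cons(s(e), s(e)))):
1. cons(s(e), f(cons(f(e, e), f(e, s(e))), cons(s(e), s(e))))  →  cons(s(e), f(cons(e, f(e, s(e))), cons(s(e), s(e))))   [R1 at 2.1.1]
2. cons(s(e), f(cons(e, f(e, s(e))), cons(s(e), s(e))))  →  cons(s(e), f(cons(e, s(e)), cons(s(e), s(e))))   [R1 at 2.1.2]
3. cons(s(e), f(cons(e, s(e)), cons(s(e), s(e))))  →  cons(s(e), e)   [R4 at 2]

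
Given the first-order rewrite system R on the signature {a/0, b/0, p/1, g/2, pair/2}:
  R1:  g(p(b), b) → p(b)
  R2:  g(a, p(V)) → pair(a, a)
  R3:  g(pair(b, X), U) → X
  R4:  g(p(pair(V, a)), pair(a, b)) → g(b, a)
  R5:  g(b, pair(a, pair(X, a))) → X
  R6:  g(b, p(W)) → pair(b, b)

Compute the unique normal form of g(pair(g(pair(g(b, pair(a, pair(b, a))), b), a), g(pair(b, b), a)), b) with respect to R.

b

1. g(pair(g(pair(g(b, pair(a, pair(b, a))), b), a), g(pair(b, b), a)), b)  →  g(pair(g(pair(b, b), a), g(pair(b, b), a)), b)   [R5 at 1.1.1.1]
2. g(pair(g(pair(b, b), a), g(pair(b, b), a)), b)  →  g(pair(b, g(pair(b, b), a)), b)   [R3 at 1.1]
3. g(pair(b, g(pair(b, b), a)), b)  →  g(pair(b, b), a)   [R3 at ε]
4. g(pair(b, b), a)  →  b   [R3 at ε]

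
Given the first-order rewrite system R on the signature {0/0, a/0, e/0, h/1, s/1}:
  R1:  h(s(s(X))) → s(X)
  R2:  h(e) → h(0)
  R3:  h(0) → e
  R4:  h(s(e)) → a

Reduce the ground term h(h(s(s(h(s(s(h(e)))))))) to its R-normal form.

s(e)

1. h(h(s(s(h(s(s(h(e))))))))  →  h(s(h(s(s(h(e))))))   [R1 at 1]
2. h(s(h(s(s(h(e))))))  →  h(s(s(h(e))))   [R1 at 1.1]
3. h(s(s(h(e))))  →  s(h(e))   [R1 at ε]
4. s(h(e))  →  s(h(0))   [R2 at 1]
5. s(h(0))  →  s(e)   [R3 at 1]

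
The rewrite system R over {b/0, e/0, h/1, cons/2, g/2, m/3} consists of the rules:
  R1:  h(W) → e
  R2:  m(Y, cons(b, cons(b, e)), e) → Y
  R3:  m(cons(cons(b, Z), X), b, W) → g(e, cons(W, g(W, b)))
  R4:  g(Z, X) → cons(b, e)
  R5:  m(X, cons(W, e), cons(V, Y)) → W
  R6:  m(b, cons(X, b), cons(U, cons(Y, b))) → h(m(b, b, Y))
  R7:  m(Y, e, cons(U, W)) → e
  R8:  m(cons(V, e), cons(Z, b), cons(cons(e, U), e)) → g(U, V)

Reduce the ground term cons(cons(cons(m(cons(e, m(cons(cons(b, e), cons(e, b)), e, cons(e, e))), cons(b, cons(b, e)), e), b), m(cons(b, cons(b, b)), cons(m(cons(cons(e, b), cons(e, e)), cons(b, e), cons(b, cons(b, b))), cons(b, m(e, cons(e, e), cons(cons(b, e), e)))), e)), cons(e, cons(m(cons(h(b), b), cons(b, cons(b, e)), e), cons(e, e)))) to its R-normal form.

cons(cons(cons(cons(e, e), b), cons(b, cons(b, b))), cons(e, cons(cons(e, b), cons(e, e))))

1. cons(cons(cons(m(cons(e, m(cons(cons(b, e), cons(e, b)), e, cons(e, e))), cons(b, cons(b, e)), e), b), m(cons(b, cons(b, b)), cons(m(cons(cons(e, b), cons(e, e)), cons(b, e), cons(b, cons(b, b))), cons(b, m(e, cons(e, e), cons(cons(b, e), e)))), e)), cons(e, cons(m(cons(h(b), b), cons(b, cons(b, e)), e), cons(e, e))))  →  cons(cons(cons(cons(e, m(cons(cons(b, e), cons(e, b)), e, cons(e, e))), b), m(cons(b, cons(b, b)), cons(m(cons(cons(e, b), cons(e, e)), cons(b, e), cons(b, cons(b, b))), cons(b, m(e, cons(e, e), cons(cons(b, e), e)))), e)), cons(e, cons(m(cons(h(b), b), cons(b, cons(b, e)), e), cons(e, e))))   [R2 at 1.1.1]
2. cons(cons(cons(cons(e, m(cons(cons(b, e), cons(e, b)), e, cons(e, e))), b), m(cons(b, cons(b, b)), cons(m(cons(cons(e, b), cons(e, e)), cons(b, e), cons(b, cons(b, b))), cons(b, m(e, cons(e, e), cons(cons(b, e), e)))), e)), cons(e, cons(m(cons(h(b), b), cons(b, cons(b, e)), e), cons(e, e))))  →  cons(cons(cons(cons(e, e), b), m(cons(b, cons(b, b)), cons(m(cons(cons(e, b), cons(e, e)), cons(b, e), cons(b, cons(b, b))), cons(b, m(e, cons(e, e), cons(cons(b, e), e)))), e)), cons(e, cons(m(cons(h(b), b), cons(b, cons(b, e)), e), cons(e, e))))   [R7 at 1.1.1.2]
3. cons(cons(cons(cons(e, e), b), m(cons(b, cons(b, b)), cons(m(cons(cons(e, b), cons(e, e)), cons(b, e), cons(b, cons(b, b))), cons(b, m(e, cons(e, e), cons(cons(b, e), e)))), e)), cons(e, cons(m(cons(h(b), b), cons(b, cons(b, e)), e), cons(e, e))))  →  cons(cons(cons(cons(e, e), b), m(cons(b, cons(b, b)), cons(b, cons(b, m(e, cons(e, e), cons(cons(b, e), e)))), e)), cons(e, cons(m(cons(h(b), b), cons(b, cons(b, e)), e), cons(e, e))))   [R5 at 1.2.2.1]
4. cons(cons(cons(cons(e, e), b), m(cons(b, cons(b, b)), cons(b, cons(b, m(e, cons(e, e), cons(cons(b, e), e)))), e)), cons(e, cons(m(cons(h(b), b), cons(b, cons(b, e)), e), cons(e, e))))  →  cons(cons(cons(cons(e, e), b), m(cons(b, cons(b, b)), cons(b, cons(b, e)), e)), cons(e, cons(m(cons(h(b), b), cons(b, cons(b, e)), e), cons(e, e))))   [R5 at 1.2.2.2.2]
5. cons(cons(cons(cons(e, e), b), m(cons(b, cons(b, b)), cons(b, cons(b, e)), e)), cons(e, cons(m(cons(h(b), b), cons(b, cons(b, e)), e), cons(e, e))))  →  cons(cons(cons(cons(e, e), b), cons(b, cons(b, b))), cons(e, cons(m(cons(h(b), b), cons(b, cons(b, e)), e), cons(e, e))))   [R2 at 1.2]
6. cons(cons(cons(cons(e, e), b), cons(b, cons(b, b))), cons(e, cons(m(cons(h(b), b), cons(b, cons(b, e)), e), cons(e, e))))  →  cons(cons(cons(cons(e, e), b), cons(b, cons(b, b))), cons(e, cons(cons(h(b), b), cons(e, e))))   [R2 at 2.2.1]
7. cons(cons(cons(cons(e, e), b), cons(b, cons(b, b))), cons(e, cons(cons(h(b), b), cons(e, e))))  →  cons(cons(cons(cons(e, e), b), cons(b, cons(b, b))), cons(e, cons(cons(e, b), cons(e, e))))   [R1 at 2.2.1.1]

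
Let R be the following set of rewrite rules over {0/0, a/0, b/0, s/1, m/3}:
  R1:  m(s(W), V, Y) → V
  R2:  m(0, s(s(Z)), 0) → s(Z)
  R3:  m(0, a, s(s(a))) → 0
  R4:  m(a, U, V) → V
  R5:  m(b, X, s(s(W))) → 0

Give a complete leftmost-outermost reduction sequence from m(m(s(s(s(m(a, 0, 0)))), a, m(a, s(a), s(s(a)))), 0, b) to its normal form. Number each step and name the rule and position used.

1. m(m(s(s(s(m(a, 0, 0)))), a, m(a, s(a), s(s(a)))), 0, b)  →  m(a, 0, b)   [R1 at 1]
2. m(a, 0, b)  →  b   [R4 at ε]

b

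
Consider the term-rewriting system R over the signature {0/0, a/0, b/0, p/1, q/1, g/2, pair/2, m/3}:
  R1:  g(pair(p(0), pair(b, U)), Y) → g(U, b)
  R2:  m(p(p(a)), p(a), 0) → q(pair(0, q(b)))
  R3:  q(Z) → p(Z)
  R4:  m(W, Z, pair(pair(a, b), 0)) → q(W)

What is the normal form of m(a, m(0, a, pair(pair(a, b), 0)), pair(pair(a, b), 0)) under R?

p(a)

1. m(a, m(0, a, pair(pair(a, b), 0)), pair(pair(a, b), 0))  →  q(a)   [R4 at ε]
2. q(a)  →  p(a)   [R3 at ε]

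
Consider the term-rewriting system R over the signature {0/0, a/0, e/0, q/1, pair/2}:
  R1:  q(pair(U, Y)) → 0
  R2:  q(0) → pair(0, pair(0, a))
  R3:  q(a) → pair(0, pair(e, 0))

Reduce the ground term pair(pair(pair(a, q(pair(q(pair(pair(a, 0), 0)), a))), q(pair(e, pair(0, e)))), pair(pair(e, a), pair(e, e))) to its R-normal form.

pair(pair(pair(a, 0), 0), pair(pair(e, a), pair(e, e)))

1. pair(pair(pair(a, q(pair(q(pair(pair(a, 0), 0)), a))), q(pair(e, pair(0, e)))), pair(pair(e, a), pair(e, e)))  →  pair(pair(pair(a, 0), q(pair(e, pair(0, e)))), pair(pair(e, a), pair(e, e)))   [R1 at 1.1.2]
2. pair(pair(pair(a, 0), q(pair(e, pair(0, e)))), pair(pair(e, a), pair(e, e)))  →  pair(pair(pair(a, 0), 0), pair(pair(e, a), pair(e, e)))   [R1 at 1.2]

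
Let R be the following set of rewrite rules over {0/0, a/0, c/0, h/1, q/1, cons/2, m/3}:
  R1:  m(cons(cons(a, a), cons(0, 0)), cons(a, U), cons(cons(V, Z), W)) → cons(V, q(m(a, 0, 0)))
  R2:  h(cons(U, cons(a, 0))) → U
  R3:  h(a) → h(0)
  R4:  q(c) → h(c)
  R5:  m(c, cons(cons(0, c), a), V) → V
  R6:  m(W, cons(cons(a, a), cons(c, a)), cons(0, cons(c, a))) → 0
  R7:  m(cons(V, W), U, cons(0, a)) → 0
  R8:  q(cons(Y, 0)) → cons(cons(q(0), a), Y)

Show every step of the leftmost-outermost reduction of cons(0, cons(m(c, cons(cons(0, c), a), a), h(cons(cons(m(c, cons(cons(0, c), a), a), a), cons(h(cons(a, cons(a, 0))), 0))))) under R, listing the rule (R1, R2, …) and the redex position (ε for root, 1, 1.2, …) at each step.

cons(0, cons(a, cons(a, a)))

1. cons(0, cons(m(c, cons(cons(0, c), a), a), h(cons(cons(m(c, cons(cons(0, c), a), a), a), cons(h(cons(a, cons(a, 0))), 0)))))  →  cons(0, cons(a, h(cons(cons(m(c, cons(cons(0, c), a), a), a), cons(h(cons(a, cons(a, 0))), 0)))))   [R5 at 2.1]
2. cons(0, cons(a, h(cons(cons(m(c, cons(cons(0, c), a), a), a), cons(h(cons(a, cons(a, 0))), 0)))))  →  cons(0, cons(a, h(cons(cons(a, a), cons(h(cons(a, cons(a, 0))), 0)))))   [R5 at 2.2.1.1.1]
3. cons(0, cons(a, h(cons(cons(a, a), cons(h(cons(a, cons(a, 0))), 0)))))  →  cons(0, cons(a, h(cons(cons(a, a), cons(a, 0)))))   [R2 at 2.2.1.2.1]
4. cons(0, cons(a, h(cons(cons(a, a), cons(a, 0)))))  →  cons(0, cons(a, cons(a, a)))   [R2 at 2.2]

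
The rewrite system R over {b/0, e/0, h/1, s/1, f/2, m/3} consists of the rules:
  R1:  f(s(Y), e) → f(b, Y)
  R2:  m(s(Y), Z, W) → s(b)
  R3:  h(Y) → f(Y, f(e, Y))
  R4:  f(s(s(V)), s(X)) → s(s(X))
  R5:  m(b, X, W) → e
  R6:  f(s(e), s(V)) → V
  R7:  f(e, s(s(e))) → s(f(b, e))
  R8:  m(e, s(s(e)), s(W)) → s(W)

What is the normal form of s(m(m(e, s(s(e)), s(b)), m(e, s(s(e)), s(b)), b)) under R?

1. s(m(m(e, s(s(e)), s(b)), m(e, s(s(e)), s(b)), b))  →  s(m(s(b), m(e, s(s(e)), s(b)), b))   [R8 at 1.1]
2. s(m(s(b), m(e, s(s(e)), s(b)), b))  →  s(s(b))   [R2 at 1]

s(s(b))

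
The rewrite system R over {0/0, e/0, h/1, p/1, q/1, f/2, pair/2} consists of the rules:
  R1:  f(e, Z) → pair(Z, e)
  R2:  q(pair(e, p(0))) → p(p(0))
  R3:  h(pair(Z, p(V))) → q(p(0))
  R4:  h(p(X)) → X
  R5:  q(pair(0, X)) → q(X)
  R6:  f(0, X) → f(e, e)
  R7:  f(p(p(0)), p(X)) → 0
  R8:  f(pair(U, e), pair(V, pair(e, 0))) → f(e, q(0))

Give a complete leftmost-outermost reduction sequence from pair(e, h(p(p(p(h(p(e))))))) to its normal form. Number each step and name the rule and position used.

pair(e, p(p(e)))

1. pair(e, h(p(p(p(h(p(e)))))))  →  pair(e, p(p(h(p(e)))))   [R4 at 2]
2. pair(e, p(p(h(p(e)))))  →  pair(e, p(p(e)))   [R4 at 2.1.1]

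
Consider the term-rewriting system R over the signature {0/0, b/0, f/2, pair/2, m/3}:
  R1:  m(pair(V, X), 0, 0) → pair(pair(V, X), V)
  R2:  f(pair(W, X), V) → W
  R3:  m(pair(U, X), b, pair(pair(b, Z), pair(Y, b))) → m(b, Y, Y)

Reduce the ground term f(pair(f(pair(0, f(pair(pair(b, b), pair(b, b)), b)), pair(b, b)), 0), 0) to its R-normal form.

1. f(pair(f(pair(0, f(pair(pair(b, b), pair(b, b)), b)), pair(b, b)), 0), 0)  →  f(pair(0, f(pair(pair(b, b), pair(b, b)), b)), pair(b, b))   [R2 at ε]
2. f(pair(0, f(pair(pair(b, b), pair(b, b)), b)), pair(b, b))  →  0   [R2 at ε]

0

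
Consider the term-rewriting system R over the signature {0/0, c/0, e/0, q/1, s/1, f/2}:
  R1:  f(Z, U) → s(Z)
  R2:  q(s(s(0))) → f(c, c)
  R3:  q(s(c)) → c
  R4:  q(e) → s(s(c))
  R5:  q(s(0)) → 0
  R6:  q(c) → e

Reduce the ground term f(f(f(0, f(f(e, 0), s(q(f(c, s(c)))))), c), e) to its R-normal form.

1. f(f(f(0, f(f(e, 0), s(q(f(c, s(c)))))), c), e)  →  s(f(f(0, f(f(e, 0), s(q(f(c, s(c)))))), c))   [R1 at ε]
2. s(f(f(0, f(f(e, 0), s(q(f(c, s(c)))))), c))  →  s(s(f(0, f(f(e, 0), s(q(f(c, s(c))))))))   [R1 at 1]
3. s(s(f(0, f(f(e, 0), s(q(f(c, s(c))))))))  →  s(s(s(0)))   [R1 at 1.1]

s(s(s(0)))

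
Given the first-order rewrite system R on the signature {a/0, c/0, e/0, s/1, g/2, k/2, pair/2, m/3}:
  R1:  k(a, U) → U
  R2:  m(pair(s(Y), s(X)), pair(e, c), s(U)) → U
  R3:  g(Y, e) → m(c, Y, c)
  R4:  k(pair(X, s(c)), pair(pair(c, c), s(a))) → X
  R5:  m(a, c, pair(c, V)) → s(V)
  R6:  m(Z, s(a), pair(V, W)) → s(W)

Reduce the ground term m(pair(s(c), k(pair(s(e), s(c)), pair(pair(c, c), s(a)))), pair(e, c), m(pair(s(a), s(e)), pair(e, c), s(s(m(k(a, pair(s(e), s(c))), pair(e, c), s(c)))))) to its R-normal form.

1. m(pair(s(c), k(pair(s(e), s(c)), pair(pair(c, c), s(a)))), pair(e, c), m(pair(s(a), s(e)), pair(e, c), s(s(m(k(a, pair(s(e), s(c))), pair(e, c), s(c))))))  →  m(pair(s(c), s(e)), pair(e, c), m(pair(s(a), s(e)), pair(e, c), s(s(m(k(a, pair(s(e), s(c))), pair(e, c), s(c))))))   [R4 at 1.2]
2. m(pair(s(c), s(e)), pair(e, c), m(pair(s(a), s(e)), pair(e, c), s(s(m(k(a, pair(s(e), s(c))), pair(e, c), s(c))))))  →  m(pair(s(c), s(e)), pair(e, c), s(m(k(a, pair(s(e), s(c))), pair(e, c), s(c))))   [R2 at 3]
3. m(pair(s(c), s(e)), pair(e, c), s(m(k(a, pair(s(e), s(c))), pair(e, c), s(c))))  →  m(k(a, pair(s(e), s(c))), pair(e, c), s(c))   [R2 at ε]
4. m(k(a, pair(s(e), s(c))), pair(e, c), s(c))  →  m(pair(s(e), s(c)), pair(e, c), s(c))   [R1 at 1]
5. m(pair(s(e), s(c)), pair(e, c), s(c))  →  c   [R2 at ε]

c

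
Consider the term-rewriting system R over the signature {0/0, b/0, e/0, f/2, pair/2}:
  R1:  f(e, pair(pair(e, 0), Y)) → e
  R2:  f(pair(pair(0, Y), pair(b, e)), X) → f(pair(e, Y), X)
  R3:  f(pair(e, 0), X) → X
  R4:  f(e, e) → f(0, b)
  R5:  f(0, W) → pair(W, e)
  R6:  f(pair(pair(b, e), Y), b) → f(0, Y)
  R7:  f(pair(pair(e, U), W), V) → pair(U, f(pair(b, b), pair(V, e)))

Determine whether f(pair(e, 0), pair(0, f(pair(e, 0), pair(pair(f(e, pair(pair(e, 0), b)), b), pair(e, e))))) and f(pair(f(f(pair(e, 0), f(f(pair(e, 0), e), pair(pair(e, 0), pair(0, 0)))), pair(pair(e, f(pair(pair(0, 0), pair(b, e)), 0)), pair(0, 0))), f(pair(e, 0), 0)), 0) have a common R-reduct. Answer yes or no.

no — NF(t₁) = pair(0, pair(pair(e, b), pair(e, e))), NF(t₂) = 0

Reduce t₁ = f(pair(e, 0), pair(0, f(pair(e, 0), pair(pair(f(e, pair(pair(e, 0), b)), b), pair(e, e))))):
1. f(pair(e, 0), pair(0, f(pair(e, 0), pair(pair(f(e, pair(pair(e, 0), b)), b), pair(e, e)))))  →  pair(0, f(pair(e, 0), pair(pair(f(e, pair(pair(e, 0), b)), b), pair(e, e))))   [R3 at ε]
2. pair(0, f(pair(e, 0), pair(pair(f(e, pair(pair(e, 0), b)), b), pair(e, e))))  →  pair(0, pair(pair(f(e, pair(pair(e, 0), b)), b), pair(e, e)))   [R3 at 2]
3. pair(0, pair(pair(f(e, pair(pair(e, 0), b)), b), pair(e, e)))  →  pair(0, pair(pair(e, b), pair(e, e)))   [R1 at 2.1.1]

Reduce t₂ = f(pair(f(f(pair(e, 0), f(f(pair(e, 0), e), pair(pair(e, 0), pair(0, 0)))), pair(pair(e, f(pair(pair(0, 0), pair(b, e)), 0)), pair(0, 0))), f(pair(e, 0), 0)), 0):
1. f(pair(f(f(pair(e, 0), f(f(pair(e, 0), e), pair(pair(e, 0), pair(0, 0)))), pair(pair(e, f(pair(pair(0, 0), pair(b, e)), 0)), pair(0, 0))), f(pair(e, 0), 0)), 0)  →  f(pair(f(f(f(pair(e, 0), e), pair(pair(e, 0), pair(0, 0))), pair(pair(e, f(pair(pair(0, 0), pair(b, e)), 0)), pair(0, 0))), f(pair(e, 0), 0)), 0)   [R3 at 1.1.1]
2. f(pair(f(f(f(pair(e, 0), e), pair(pair(e, 0), pair(0, 0))), pair(pair(e, f(pair(pair(0, 0), pair(b, e)), 0)), pair(0, 0))), f(pair(e, 0), 0)), 0)  →  f(pair(f(f(e, pair(pair(e, 0), pair(0, 0))), pair(pair(e, f(pair(pair(0, 0), pair(b, e)), 0)), pair(0, 0))), f(pair(e, 0), 0)), 0)   [R3 at 1.1.1.1]
3. f(pair(f(f(e, pair(pair(e, 0), pair(0, 0))), pair(pair(e, f(pair(pair(0, 0), pair(b, e)), 0)), pair(0, 0))), f(pair(e, 0), 0)), 0)  →  f(pair(f(e, pair(pair(e, f(pair(pair(0, 0), pair(b, e)), 0)), pair(0, 0))), f(pair(e, 0), 0)), 0)   [R1 at 1.1.1]
4. f(pair(f(e, pair(pair(e, f(pair(pair(0, 0), pair(b, e)), 0)), pair(0, 0))), f(pair(e, 0), 0)), 0)  →  f(pair(f(e, pair(pair(e, f(pair(e, 0), 0)), pair(0, 0))), f(pair(e, 0), 0)), 0)   [R2 at 1.1.2.1.2]
5. f(pair(f(e, pair(pair(e, f(pair(e, 0), 0)), pair(0, 0))), f(pair(e, 0), 0)), 0)  →  f(pair(f(e, pair(pair(e, 0), pair(0, 0))), f(pair(e, 0), 0)), 0)   [R3 at 1.1.2.1.2]
6. f(pair(f(e, pair(pair(e, 0), pair(0, 0))), f(pair(e, 0), 0)), 0)  →  f(pair(e, f(pair(e, 0), 0)), 0)   [R1 at 1.1]
7. f(pair(e, f(pair(e, 0), 0)), 0)  →  f(pair(e, 0), 0)   [R3 at 1.2]
8. f(pair(e, 0), 0)  →  0   [R3 at ε]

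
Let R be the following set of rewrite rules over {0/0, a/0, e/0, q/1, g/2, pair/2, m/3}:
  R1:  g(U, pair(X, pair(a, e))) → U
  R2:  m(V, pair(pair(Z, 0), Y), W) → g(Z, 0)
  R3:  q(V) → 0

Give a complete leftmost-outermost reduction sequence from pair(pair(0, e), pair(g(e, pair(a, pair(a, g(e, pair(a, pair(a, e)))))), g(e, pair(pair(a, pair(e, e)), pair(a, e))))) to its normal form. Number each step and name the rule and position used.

pair(pair(0, e), pair(e, e))

1. pair(pair(0, e), pair(g(e, pair(a, pair(a, g(e, pair(a, pair(a, e)))))), g(e, pair(pair(a, pair(e, e)), pair(a, e)))))  →  pair(pair(0, e), pair(g(e, pair(a, pair(a, e))), g(e, pair(pair(a, pair(e, e)), pair(a, e)))))   [R1 at 2.1.2.2.2]
2. pair(pair(0, e), pair(g(e, pair(a, pair(a, e))), g(e, pair(pair(a, pair(e, e)), pair(a, e)))))  →  pair(pair(0, e), pair(e, g(e, pair(pair(a, pair(e, e)), pair(a, e)))))   [R1 at 2.1]
3. pair(pair(0, e), pair(e, g(e, pair(pair(a, pair(e, e)), pair(a, e)))))  →  pair(pair(0, e), pair(e, e))   [R1 at 2.2]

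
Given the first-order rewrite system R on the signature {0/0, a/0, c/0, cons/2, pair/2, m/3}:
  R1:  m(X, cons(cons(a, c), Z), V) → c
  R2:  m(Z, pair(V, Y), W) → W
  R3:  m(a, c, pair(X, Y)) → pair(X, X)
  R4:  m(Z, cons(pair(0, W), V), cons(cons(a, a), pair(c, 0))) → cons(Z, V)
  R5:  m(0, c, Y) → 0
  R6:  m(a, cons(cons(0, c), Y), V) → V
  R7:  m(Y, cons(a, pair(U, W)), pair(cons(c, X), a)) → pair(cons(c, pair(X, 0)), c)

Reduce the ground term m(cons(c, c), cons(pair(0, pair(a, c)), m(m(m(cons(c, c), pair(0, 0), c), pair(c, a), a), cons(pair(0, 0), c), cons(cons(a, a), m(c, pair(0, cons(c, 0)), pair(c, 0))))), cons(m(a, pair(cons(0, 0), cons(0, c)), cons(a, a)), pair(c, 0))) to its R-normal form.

1. m(cons(c, c), cons(pair(0, pair(a, c)), m(m(m(cons(c, c), pair(0, 0), c), pair(c, a), a), cons(pair(0, 0), c), cons(cons(a, a), m(c, pair(0, cons(c, 0)), pair(c, 0))))), cons(m(a, pair(cons(0, 0), cons(0, c)), cons(a, a)), pair(c, 0)))  →  m(cons(c, c), cons(pair(0, pair(a, c)), m(a, cons(pair(0, 0), c), cons(cons(a, a), m(c, pair(0, cons(c, 0)), pair(c, 0))))), cons(m(a, pair(cons(0, 0), cons(0, c)), cons(a, a)), pair(c, 0)))   [R2 at 2.2.1]
2. m(cons(c, c), cons(pair(0, pair(a, c)), m(a, cons(pair(0, 0), c), cons(cons(a, a), m(c, pair(0, cons(c, 0)), pair(c, 0))))), cons(m(a, pair(cons(0, 0), cons(0, c)), cons(a, a)), pair(c, 0)))  →  m(cons(c, c), cons(pair(0, pair(a, c)), m(a, cons(pair(0, 0), c), cons(cons(a, a), pair(c, 0)))), cons(m(a, pair(cons(0, 0), cons(0, c)), cons(a, a)), pair(c, 0)))   [R2 at 2.2.3.2]
3. m(cons(c, c), cons(pair(0, pair(a, c)), m(a, cons(pair(0, 0), c), cons(cons(a, a), pair(c, 0)))), cons(m(a, pair(cons(0, 0), cons(0, c)), cons(a, a)), pair(c, 0)))  →  m(cons(c, c), cons(pair(0, pair(a, c)), cons(a, c)), cons(m(a, pair(cons(0, 0), cons(0, c)), cons(a, a)), pair(c, 0)))   [R4 at 2.2]
4. m(cons(c, c), cons(pair(0, pair(a, c)), cons(a, c)), cons(m(a, pair(cons(0, 0), cons(0, c)), cons(a, a)), pair(c, 0)))  →  m(cons(c, c), cons(pair(0, pair(a, c)), cons(a, c)), cons(cons(a, a), pair(c, 0)))   [R2 at 3.1]
5. m(cons(c, c), cons(pair(0, pair(a, c)), cons(a, c)), cons(cons(a, a), pair(c, 0)))  →  cons(cons(c, c), cons(a, c))   [R4 at ε]

cons(cons(c, c), cons(a, c))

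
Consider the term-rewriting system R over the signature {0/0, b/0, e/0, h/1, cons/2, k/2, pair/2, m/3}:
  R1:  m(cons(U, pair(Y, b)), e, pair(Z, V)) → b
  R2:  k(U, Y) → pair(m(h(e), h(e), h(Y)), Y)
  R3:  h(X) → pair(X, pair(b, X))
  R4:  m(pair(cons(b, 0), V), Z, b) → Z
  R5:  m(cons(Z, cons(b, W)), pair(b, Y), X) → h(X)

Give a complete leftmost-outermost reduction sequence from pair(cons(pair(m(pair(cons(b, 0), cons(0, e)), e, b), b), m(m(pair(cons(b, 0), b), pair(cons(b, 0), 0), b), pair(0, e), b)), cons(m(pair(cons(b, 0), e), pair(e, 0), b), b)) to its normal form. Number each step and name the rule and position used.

1. pair(cons(pair(m(pair(cons(b, 0), cons(0, e)), e, b), b), m(m(pair(cons(b, 0), b), pair(cons(b, 0), 0), b), pair(0, e), b)), cons(m(pair(cons(b, 0), e), pair(e, 0), b), b))  →  pair(cons(pair(e, b), m(m(pair(cons(b, 0), b), pair(cons(b, 0), 0), b), pair(0, e), b)), cons(m(pair(cons(b, 0), e), pair(e, 0), b), b))   [R4 at 1.1.1]
2. pair(cons(pair(e, b), m(m(pair(cons(b, 0), b), pair(cons(b, 0), 0), b), pair(0, e), b)), cons(m(pair(cons(b, 0), e), pair(e, 0), b), b))  →  pair(cons(pair(e, b), m(pair(cons(b, 0), 0), pair(0, e), b)), cons(m(pair(cons(b, 0), e), pair(e, 0), b), b))   [R4 at 1.2.1]
3. pair(cons(pair(e, b), m(pair(cons(b, 0), 0), pair(0, e), b)), cons(m(pair(cons(b, 0), e), pair(e, 0), b), b))  →  pair(cons(pair(e, b), pair(0, e)), cons(m(pair(cons(b, 0), e), pair(e, 0), b), b))   [R4 at 1.2]
4. pair(cons(pair(e, b), pair(0, e)), cons(m(pair(cons(b, 0), e), pair(e, 0), b), b))  →  pair(cons(pair(e, b), pair(0, e)), cons(pair(e, 0), b))   [R4 at 2.1]

pair(cons(pair(e, b), pair(0, e)), cons(pair(e, 0), b))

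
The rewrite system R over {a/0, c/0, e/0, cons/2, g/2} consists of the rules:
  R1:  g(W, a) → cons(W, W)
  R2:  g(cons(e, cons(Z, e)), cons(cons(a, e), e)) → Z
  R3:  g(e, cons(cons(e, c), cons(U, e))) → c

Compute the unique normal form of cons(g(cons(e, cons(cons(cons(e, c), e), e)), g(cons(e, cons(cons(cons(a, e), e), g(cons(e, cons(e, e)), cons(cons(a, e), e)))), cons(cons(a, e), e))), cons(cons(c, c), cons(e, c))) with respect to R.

1. cons(g(cons(e, cons(cons(cons(e, c), e), e)), g(cons(e, cons(cons(cons(a, e), e), g(cons(e, cons(e, e)), cons(cons(a, e), e)))), cons(cons(a, e), e))), cons(cons(c, c), cons(e, c)))  →  cons(g(cons(e, cons(cons(cons(e, c), e), e)), g(cons(e, cons(cons(cons(a, e), e), e)), cons(cons(a, e), e))), cons(cons(c, c), cons(e, c)))   [R2 at 1.2.1.2.2]
2. cons(g(cons(e, cons(cons(cons(e, c), e), e)), g(cons(e, cons(cons(cons(a, e), e), e)), cons(cons(a, e), e))), cons(cons(c, c), cons(e, c)))  →  cons(g(cons(e, cons(cons(cons(e, c), e), e)), cons(cons(a, e), e)), cons(cons(c, c), cons(e, c)))   [R2 at 1.2]
3. cons(g(cons(e, cons(cons(cons(e, c), e), e)), cons(cons(a, e), e)), cons(cons(c, c), cons(e, c)))  →  cons(cons(cons(e, c), e), cons(cons(c, c), cons(e, c)))   [R2 at 1]

cons(cons(cons(e, c), e), cons(cons(c, c), cons(e, c)))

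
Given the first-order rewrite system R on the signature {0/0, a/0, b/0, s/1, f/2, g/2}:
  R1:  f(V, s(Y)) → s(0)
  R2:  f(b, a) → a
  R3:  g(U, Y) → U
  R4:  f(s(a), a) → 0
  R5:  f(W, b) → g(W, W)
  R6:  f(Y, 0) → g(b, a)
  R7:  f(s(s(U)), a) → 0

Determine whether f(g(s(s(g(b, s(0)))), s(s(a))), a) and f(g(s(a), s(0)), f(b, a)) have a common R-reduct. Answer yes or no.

yes — NF(t₁) = 0, NF(t₂) = 0

Reduce t₁ = f(g(s(s(g(b, s(0)))), s(s(a))), a):
1. f(g(s(s(g(b, s(0)))), s(s(a))), a)  →  f(s(s(g(b, s(0)))), a)   [R3 at 1]
2. f(s(s(g(b, s(0)))), a)  →  0   [R7 at ε]

Reduce t₂ = f(g(s(a), s(0)), f(b, a)):
1. f(g(s(a), s(0)), f(b, a))  →  f(s(a), f(b, a))   [R3 at 1]
2. f(s(a), f(b, a))  →  f(s(a), a)   [R2 at 2]
3. f(s(a), a)  →  0   [R4 at ε]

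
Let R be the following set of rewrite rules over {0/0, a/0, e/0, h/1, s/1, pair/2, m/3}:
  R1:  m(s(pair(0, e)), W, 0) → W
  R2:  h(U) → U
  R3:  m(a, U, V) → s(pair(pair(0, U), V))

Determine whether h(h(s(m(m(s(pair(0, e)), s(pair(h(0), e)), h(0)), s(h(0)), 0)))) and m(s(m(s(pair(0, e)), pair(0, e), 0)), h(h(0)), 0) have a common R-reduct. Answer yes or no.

no — NF(t₁) = s(s(0)), NF(t₂) = 0

Reduce t₁ = h(h(s(m(m(s(pair(0, e)), s(pair(h(0), e)), h(0)), s(h(0)), 0)))):
1. h(h(s(m(m(s(pair(0, e)), s(pair(h(0), e)), h(0)), s(h(0)), 0))))  →  h(s(m(m(s(pair(0, e)), s(pair(h(0), e)), h(0)), s(h(0)), 0)))   [R2 at ε]
2. h(s(m(m(s(pair(0, e)), s(pair(h(0), e)), h(0)), s(h(0)), 0)))  →  s(m(m(s(pair(0, e)), s(pair(h(0), e)), h(0)), s(h(0)), 0))   [R2 at ε]
3. s(m(m(s(pair(0, e)), s(pair(h(0), e)), h(0)), s(h(0)), 0))  →  s(m(m(s(pair(0, e)), s(pair(0, e)), h(0)), s(h(0)), 0))   [R2 at 1.1.2.1.1]
4. s(m(m(s(pair(0, e)), s(pair(0, e)), h(0)), s(h(0)), 0))  →  s(m(m(s(pair(0, e)), s(pair(0, e)), 0), s(h(0)), 0))   [R2 at 1.1.3]
5. s(m(m(s(pair(0, e)), s(pair(0, e)), 0), s(h(0)), 0))  →  s(m(s(pair(0, e)), s(h(0)), 0))   [R1 at 1.1]
6. s(m(s(pair(0, e)), s(h(0)), 0))  →  s(s(h(0)))   [R1 at 1]
7. s(s(h(0)))  →  s(s(0))   [R2 at 1.1]

Reduce t₂ = m(s(m(s(pair(0, e)), pair(0, e), 0)), h(h(0)), 0):
1. m(s(m(s(pair(0, e)), pair(0, e), 0)), h(h(0)), 0)  →  m(s(pair(0, e)), h(h(0)), 0)   [R1 at 1.1]
2. m(s(pair(0, e)), h(h(0)), 0)  →  h(h(0))   [R1 at ε]
3. h(h(0))  →  h(0)   [R2 at ε]
4. h(0)  →  0   [R2 at ε]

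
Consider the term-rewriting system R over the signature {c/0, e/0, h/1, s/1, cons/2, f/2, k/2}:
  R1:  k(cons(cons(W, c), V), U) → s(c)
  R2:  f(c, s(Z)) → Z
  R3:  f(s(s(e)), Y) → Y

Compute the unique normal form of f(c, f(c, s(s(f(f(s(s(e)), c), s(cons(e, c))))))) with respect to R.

cons(e, c)

1. f(c, f(c, s(s(f(f(s(s(e)), c), s(cons(e, c)))))))  →  f(c, s(f(f(s(s(e)), c), s(cons(e, c)))))   [R2 at 2]
2. f(c, s(f(f(s(s(e)), c), s(cons(e, c)))))  →  f(f(s(s(e)), c), s(cons(e, c)))   [R2 at ε]
3. f(f(s(s(e)), c), s(cons(e, c)))  →  f(c, s(cons(e, c)))   [R3 at 1]
4. f(c, s(cons(e, c)))  →  cons(e, c)   [R2 at ε]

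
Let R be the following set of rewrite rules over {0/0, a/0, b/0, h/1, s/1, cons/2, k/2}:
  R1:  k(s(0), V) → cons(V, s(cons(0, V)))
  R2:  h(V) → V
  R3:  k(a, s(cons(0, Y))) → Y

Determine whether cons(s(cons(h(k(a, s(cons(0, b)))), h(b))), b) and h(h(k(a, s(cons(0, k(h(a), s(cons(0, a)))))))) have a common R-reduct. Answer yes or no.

no — NF(t₁) = cons(s(cons(b, b)), b), NF(t₂) = a

Reduce t₁ = cons(s(cons(h(k(a, s(cons(0, b)))), h(b))), b):
1. cons(s(cons(h(k(a, s(cons(0, b)))), h(b))), b)  →  cons(s(cons(k(a, s(cons(0, b))), h(b))), b)   [R2 at 1.1.1]
2. cons(s(cons(k(a, s(cons(0, b))), h(b))), b)  →  cons(s(cons(b, h(b))), b)   [R3 at 1.1.1]
3. cons(s(cons(b, h(b))), b)  →  cons(s(cons(b, b)), b)   [R2 at 1.1.2]

Reduce t₂ = h(h(k(a, s(cons(0, k(h(a), s(cons(0, a)))))))):
1. h(h(k(a, s(cons(0, k(h(a), s(cons(0, a))))))))  →  h(k(a, s(cons(0, k(h(a), s(cons(0, a)))))))   [R2 at ε]
2. h(k(a, s(cons(0, k(h(a), s(cons(0, a)))))))  →  k(a, s(cons(0, k(h(a), s(cons(0, a))))))   [R2 at ε]
3. k(a, s(cons(0, k(h(a), s(cons(0, a))))))  →  k(h(a), s(cons(0, a)))   [R3 at ε]
4. k(h(a), s(cons(0, a)))  →  k(a, s(cons(0, a)))   [R2 at 1]
5. k(a, s(cons(0, a)))  →  a   [R3 at ε]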